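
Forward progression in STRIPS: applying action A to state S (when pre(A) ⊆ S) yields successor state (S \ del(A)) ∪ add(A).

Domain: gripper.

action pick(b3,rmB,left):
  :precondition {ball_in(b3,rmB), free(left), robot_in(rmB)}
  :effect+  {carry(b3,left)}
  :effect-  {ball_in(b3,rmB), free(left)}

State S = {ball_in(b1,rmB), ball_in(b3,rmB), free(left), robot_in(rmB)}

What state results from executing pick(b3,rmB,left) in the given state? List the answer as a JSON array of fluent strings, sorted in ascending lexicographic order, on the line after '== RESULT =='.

Compute (S \ del) ∪ add:
  pre ⊆ S: {ball_in(b3,rmB), free(left), robot_in(rmB)} ⊆ S  — applicable
  S \ del = {ball_in(b1,rmB), robot_in(rmB)}
  ∪ add   = {ball_in(b1,rmB), carry(b3,left), robot_in(rmB)}

== RESULT ==
["ball_in(b1,rmB)", "carry(b3,left)", "robot_in(rmB)"]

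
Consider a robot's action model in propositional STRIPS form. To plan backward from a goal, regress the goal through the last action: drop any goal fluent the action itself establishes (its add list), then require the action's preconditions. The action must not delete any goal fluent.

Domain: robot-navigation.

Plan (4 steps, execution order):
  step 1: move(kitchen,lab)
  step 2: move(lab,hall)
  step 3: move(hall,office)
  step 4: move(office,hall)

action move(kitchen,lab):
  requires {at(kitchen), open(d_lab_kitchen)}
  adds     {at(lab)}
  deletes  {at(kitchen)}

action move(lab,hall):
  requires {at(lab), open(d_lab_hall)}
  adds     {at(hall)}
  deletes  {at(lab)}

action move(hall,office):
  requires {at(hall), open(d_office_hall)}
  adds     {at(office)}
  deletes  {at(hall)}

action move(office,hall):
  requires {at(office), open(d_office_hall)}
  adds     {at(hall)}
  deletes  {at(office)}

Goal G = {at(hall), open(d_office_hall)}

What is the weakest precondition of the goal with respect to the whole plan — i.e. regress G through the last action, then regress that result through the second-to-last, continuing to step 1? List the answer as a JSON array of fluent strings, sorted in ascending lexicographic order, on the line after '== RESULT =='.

Regress step by step:
  through step 4 (move(office,hall)): drop {at(hall)}, keep {open(d_office_hall)}, require {at(office), open(d_office_hall)}
    → {at(office), open(d_office_hall)}
  through step 3 (move(hall,office)): drop {at(office)}, keep {open(d_office_hall)}, require {at(hall), open(d_office_hall)}
    → {at(hall), open(d_office_hall)}
  through step 2 (move(lab,hall)): drop {at(hall)}, keep {open(d_office_hall)}, require {at(lab), open(d_lab_hall)}
    → {at(lab), open(d_lab_hall), open(d_office_hall)}
  through step 1 (move(kitchen,lab)): drop {at(lab)}, keep {open(d_lab_hall), open(d_office_hall)}, require {at(kitchen), open(d_lab_kitchen)}
    → {at(kitchen), open(d_lab_hall), open(d_lab_kitchen), open(d_office_hall)}

== RESULT ==
["at(kitchen)", "open(d_lab_hall)", "open(d_lab_kitchen)", "open(d_office_hall)"]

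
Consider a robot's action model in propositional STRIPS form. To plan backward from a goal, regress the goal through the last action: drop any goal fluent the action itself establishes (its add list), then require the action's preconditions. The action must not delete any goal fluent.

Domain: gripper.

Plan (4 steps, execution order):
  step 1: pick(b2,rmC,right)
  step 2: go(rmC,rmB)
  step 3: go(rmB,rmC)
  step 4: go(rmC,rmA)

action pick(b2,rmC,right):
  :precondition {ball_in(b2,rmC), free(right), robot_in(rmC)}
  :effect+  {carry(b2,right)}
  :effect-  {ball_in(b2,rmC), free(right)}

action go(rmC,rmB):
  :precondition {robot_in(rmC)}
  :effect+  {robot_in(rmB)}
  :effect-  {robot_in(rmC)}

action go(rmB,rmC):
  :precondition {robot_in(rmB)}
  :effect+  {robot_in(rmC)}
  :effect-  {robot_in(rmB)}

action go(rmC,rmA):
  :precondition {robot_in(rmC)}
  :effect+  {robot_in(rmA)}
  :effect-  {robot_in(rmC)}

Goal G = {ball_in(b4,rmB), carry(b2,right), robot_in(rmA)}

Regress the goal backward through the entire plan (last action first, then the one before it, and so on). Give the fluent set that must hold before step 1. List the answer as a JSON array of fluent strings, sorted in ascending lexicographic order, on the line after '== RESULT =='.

Regress step by step:
  through step 4 (go(rmC,rmA)): drop {robot_in(rmA)}, keep {ball_in(b4,rmB), carry(b2,right)}, require {robot_in(rmC)}
    → {ball_in(b4,rmB), carry(b2,right), robot_in(rmC)}
  through step 3 (go(rmB,rmC)): drop {robot_in(rmC)}, keep {ball_in(b4,rmB), carry(b2,right)}, require {robot_in(rmB)}
    → {ball_in(b4,rmB), carry(b2,right), robot_in(rmB)}
  through step 2 (go(rmC,rmB)): drop {robot_in(rmB)}, keep {ball_in(b4,rmB), carry(b2,right)}, require {robot_in(rmC)}
    → {ball_in(b4,rmB), carry(b2,right), robot_in(rmC)}
  through step 1 (pick(b2,rmC,right)): drop {carry(b2,right)}, keep {ball_in(b4,rmB), robot_in(rmC)}, require {ball_in(b2,rmC), free(right), robot_in(rmC)}
    → {ball_in(b2,rmC), ball_in(b4,rmB), free(right), robot_in(rmC)}

== RESULT ==
["ball_in(b2,rmC)", "ball_in(b4,rmB)", "free(right)", "robot_in(rmC)"]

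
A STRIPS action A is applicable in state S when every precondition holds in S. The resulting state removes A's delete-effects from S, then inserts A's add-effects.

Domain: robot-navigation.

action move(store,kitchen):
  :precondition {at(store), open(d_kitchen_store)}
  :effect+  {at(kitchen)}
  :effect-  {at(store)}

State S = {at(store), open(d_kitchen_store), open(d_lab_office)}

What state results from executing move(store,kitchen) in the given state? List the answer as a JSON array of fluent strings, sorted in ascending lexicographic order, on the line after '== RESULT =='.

Progress:
  pre ⊆ S: {at(store), open(d_kitchen_store)} ⊆ S  — applicable
  S \ del = {open(d_kitchen_store), open(d_lab_office)}
  ∪ add   = {at(kitchen), open(d_kitchen_store), open(d_lab_office)}

== RESULT ==
["at(kitchen)", "open(d_kitchen_store)", "open(d_lab_office)"]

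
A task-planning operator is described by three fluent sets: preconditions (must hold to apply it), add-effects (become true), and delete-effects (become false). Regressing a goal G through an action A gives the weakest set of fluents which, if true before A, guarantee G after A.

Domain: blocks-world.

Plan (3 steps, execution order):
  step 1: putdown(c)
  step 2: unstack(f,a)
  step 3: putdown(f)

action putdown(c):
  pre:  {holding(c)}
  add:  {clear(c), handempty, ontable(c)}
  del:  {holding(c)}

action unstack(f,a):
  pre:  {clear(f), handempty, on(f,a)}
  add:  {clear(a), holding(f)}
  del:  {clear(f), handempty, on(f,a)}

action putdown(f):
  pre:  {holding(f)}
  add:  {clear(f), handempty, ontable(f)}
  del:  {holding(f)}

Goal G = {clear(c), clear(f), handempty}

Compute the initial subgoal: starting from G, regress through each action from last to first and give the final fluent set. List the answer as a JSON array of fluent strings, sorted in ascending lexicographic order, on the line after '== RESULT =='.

Regress step by step:
  through step 3 (putdown(f)): drop {clear(f), handempty}, keep {clear(c)}, require {holding(f)}
    → {clear(c), holding(f)}
  through step 2 (unstack(f,a)): drop {holding(f)}, keep {clear(c)}, require {clear(f), handempty, on(f,a)}
    → {clear(c), clear(f), handempty, on(f,a)}
  through step 1 (putdown(c)): drop {clear(c), handempty}, keep {clear(f), on(f,a)}, require {holding(c)}
    → {clear(f), holding(c), on(f,a)}

== RESULT ==
["clear(f)", "holding(c)", "on(f,a)"]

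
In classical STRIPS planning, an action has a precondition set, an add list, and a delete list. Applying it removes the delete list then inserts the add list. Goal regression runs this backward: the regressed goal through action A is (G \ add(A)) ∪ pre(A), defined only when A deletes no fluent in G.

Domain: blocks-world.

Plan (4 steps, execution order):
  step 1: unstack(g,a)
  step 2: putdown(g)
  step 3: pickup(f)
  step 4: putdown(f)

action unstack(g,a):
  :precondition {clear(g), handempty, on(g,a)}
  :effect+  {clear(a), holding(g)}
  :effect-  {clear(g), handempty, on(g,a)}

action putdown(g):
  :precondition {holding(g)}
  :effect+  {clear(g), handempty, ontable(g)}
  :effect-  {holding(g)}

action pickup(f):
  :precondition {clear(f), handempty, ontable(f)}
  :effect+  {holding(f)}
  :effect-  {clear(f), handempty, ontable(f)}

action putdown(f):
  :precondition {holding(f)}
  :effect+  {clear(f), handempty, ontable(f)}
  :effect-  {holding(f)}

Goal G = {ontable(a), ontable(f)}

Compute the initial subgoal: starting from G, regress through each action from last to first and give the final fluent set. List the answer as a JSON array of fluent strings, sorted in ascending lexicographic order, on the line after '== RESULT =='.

Work backward from the goal:
  through step 4 (putdown(f)): drop {ontable(f)}, keep {ontable(a)}, require {holding(f)}
    → {holding(f), ontable(a)}
  through step 3 (pickup(f)): drop {holding(f)}, keep {ontable(a)}, require {clear(f), handempty, ontable(f)}
    → {clear(f), handempty, ontable(a), ontable(f)}
  through step 2 (putdown(g)): drop {handempty}, keep {clear(f), ontable(a), ontable(f)}, require {holding(g)}
    → {clear(f), holding(g), ontable(a), ontable(f)}
  through step 1 (unstack(g,a)): drop {holding(g)}, keep {clear(f), ontable(a), ontable(f)}, require {clear(g), handempty, on(g,a)}
    → {clear(f), clear(g), handempty, on(g,a), ontable(a), ontable(f)}

== RESULT ==
["clear(f)", "clear(g)", "handempty", "on(g,a)", "ontable(a)", "ontable(f)"]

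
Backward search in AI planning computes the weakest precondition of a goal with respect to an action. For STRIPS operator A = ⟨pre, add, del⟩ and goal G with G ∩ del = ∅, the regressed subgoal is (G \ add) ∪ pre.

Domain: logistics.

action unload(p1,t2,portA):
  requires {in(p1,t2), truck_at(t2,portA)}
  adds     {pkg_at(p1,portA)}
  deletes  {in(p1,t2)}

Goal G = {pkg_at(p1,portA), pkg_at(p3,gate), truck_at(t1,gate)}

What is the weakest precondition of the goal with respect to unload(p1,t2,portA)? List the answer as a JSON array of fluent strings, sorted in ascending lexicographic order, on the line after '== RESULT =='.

Compute (G \ add) ∪ pre:
  G ∩ del = {}  (empty — regression defined)
  G \ add = {pkg_at(p1,portA), pkg_at(p3,gate), truck_at(t1,gate)} \ {pkg_at(p1,portA)} = {pkg_at(p3,gate), truck_at(t1,gate)}
  ∪ pre   = {pkg_at(p3,gate), truck_at(t1,gate)} ∪ {in(p1,t2), truck_at(t2,portA)}
          = {in(p1,t2), pkg_at(p3,gate), truck_at(t1,gate), truck_at(t2,portA)}

== RESULT ==
["in(p1,t2)", "pkg_at(p3,gate)", "truck_at(t1,gate)", "truck_at(t2,portA)"]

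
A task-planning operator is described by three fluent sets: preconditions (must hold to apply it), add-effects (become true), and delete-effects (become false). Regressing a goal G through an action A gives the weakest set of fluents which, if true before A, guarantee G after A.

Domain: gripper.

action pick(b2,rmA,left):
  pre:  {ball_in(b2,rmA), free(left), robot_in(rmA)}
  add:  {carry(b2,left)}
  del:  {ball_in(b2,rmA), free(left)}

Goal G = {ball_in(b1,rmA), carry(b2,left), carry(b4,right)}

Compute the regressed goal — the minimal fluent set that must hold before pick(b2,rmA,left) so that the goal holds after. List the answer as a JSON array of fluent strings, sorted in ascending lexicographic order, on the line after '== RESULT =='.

Regress:
  G ∩ del = {}  (empty — regression defined)
  G \ add = {ball_in(b1,rmA), carry(b2,left), carry(b4,right)} \ {carry(b2,left)} = {ball_in(b1,rmA), carry(b4,right)}
  ∪ pre   = {ball_in(b1,rmA), carry(b4,right)} ∪ {ball_in(b2,rmA), free(left), robot_in(rmA)}
          = {ball_in(b1,rmA), ball_in(b2,rmA), carry(b4,right), free(left), robot_in(rmA)}

== RESULT ==
["ball_in(b1,rmA)", "ball_in(b2,rmA)", "carry(b4,right)", "free(left)", "robot_in(rmA)"]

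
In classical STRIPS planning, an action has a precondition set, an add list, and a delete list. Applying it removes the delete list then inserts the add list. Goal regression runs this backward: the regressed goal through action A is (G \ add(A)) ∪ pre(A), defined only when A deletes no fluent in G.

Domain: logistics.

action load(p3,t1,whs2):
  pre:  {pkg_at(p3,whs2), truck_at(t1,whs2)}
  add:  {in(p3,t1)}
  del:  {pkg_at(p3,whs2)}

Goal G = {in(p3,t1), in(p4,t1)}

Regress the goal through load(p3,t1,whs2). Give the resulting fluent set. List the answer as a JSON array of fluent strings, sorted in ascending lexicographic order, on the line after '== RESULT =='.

Regress:
  G ∩ del = {}  (empty — regression defined)
  G \ add = {in(p3,t1), in(p4,t1)} \ {in(p3,t1)} = {in(p4,t1)}
  ∪ pre   = {in(p4,t1)} ∪ {pkg_at(p3,whs2), truck_at(t1,whs2)}
          = {in(p4,t1), pkg_at(p3,whs2), truck_at(t1,whs2)}

== RESULT ==
["in(p4,t1)", "pkg_at(p3,whs2)", "truck_at(t1,whs2)"]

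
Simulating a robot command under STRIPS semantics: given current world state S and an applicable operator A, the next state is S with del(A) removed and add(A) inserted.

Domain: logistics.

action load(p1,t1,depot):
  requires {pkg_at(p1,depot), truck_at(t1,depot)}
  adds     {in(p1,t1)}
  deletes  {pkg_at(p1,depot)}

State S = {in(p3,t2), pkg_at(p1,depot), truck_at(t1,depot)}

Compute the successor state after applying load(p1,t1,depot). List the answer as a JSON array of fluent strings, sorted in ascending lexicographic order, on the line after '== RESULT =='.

Compute (S \ del) ∪ add:
  pre ⊆ S: {pkg_at(p1,depot), truck_at(t1,depot)} ⊆ S  — applicable
  S \ del = {in(p3,t2), truck_at(t1,depot)}
  ∪ add   = {in(p1,t1), in(p3,t2), truck_at(t1,depot)}

== RESULT ==
["in(p1,t1)", "in(p3,t2)", "truck_at(t1,depot)"]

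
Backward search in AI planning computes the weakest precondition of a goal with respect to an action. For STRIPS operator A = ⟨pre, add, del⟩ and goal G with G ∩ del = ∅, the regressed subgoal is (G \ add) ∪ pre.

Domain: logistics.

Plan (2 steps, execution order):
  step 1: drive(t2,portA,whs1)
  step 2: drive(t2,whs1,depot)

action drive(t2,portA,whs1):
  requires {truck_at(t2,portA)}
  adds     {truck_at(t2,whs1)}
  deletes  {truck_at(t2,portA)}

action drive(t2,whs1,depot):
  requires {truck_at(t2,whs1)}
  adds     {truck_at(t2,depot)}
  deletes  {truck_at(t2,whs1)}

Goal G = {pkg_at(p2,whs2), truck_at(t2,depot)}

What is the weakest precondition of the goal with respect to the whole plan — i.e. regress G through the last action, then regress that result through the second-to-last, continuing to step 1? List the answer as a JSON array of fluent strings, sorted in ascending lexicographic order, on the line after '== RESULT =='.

Regress step by step:
  through step 2 (drive(t2,whs1,depot)): drop {truck_at(t2,depot)}, keep {pkg_at(p2,whs2)}, require {truck_at(t2,whs1)}
    → {pkg_at(p2,whs2), truck_at(t2,whs1)}
  through step 1 (drive(t2,portA,whs1)): drop {truck_at(t2,whs1)}, keep {pkg_at(p2,whs2)}, require {truck_at(t2,portA)}
    → {pkg_at(p2,whs2), truck_at(t2,portA)}

== RESULT ==
["pkg_at(p2,whs2)", "truck_at(t2,portA)"]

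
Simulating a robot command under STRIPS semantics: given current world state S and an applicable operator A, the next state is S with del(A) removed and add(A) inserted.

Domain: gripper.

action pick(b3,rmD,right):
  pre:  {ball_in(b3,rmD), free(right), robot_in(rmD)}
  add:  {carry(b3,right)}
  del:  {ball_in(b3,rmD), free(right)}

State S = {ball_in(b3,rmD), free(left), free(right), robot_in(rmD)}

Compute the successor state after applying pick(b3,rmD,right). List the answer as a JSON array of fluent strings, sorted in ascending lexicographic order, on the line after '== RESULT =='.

Compute (S \ del) ∪ add:
  pre ⊆ S: {ball_in(b3,rmD), free(right), robot_in(rmD)} ⊆ S  — applicable
  S \ del = {free(left), robot_in(rmD)}
  ∪ add   = {carry(b3,right), free(left), robot_in(rmD)}

== RESULT ==
["carry(b3,right)", "free(left)", "robot_in(rmD)"]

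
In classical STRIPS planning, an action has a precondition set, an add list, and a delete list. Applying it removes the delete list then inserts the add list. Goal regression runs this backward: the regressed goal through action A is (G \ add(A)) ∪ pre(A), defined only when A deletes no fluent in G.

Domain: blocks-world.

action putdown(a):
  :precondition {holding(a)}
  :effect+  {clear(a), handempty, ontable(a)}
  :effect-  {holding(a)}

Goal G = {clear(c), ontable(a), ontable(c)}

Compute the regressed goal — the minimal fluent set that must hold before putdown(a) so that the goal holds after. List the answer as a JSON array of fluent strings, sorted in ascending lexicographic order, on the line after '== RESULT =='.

Compute (G \ add) ∪ pre:
  G ∩ del = {}  (empty — regression defined)
  G \ add = {clear(c), ontable(a), ontable(c)} \ {clear(a), handempty, ontable(a)} = {clear(c), ontable(c)}
  ∪ pre   = {clear(c), ontable(c)} ∪ {holding(a)}
          = {clear(c), holding(a), ontable(c)}

== RESULT ==
["clear(c)", "holding(a)", "ontable(c)"]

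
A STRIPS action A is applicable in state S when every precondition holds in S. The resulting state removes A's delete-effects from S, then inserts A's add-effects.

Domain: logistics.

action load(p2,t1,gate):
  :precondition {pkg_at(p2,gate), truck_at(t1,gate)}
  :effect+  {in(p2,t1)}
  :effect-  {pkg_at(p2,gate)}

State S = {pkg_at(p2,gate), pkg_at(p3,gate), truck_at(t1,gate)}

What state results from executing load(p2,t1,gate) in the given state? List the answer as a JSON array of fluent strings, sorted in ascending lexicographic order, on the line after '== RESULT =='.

Progress:
  pre ⊆ S: {pkg_at(p2,gate), truck_at(t1,gate)} ⊆ S  — applicable
  S \ del = {pkg_at(p3,gate), truck_at(t1,gate)}
  ∪ add   = {in(p2,t1), pkg_at(p3,gate), truck_at(t1,gate)}

== RESULT ==
["in(p2,t1)", "pkg_at(p3,gate)", "truck_at(t1,gate)"]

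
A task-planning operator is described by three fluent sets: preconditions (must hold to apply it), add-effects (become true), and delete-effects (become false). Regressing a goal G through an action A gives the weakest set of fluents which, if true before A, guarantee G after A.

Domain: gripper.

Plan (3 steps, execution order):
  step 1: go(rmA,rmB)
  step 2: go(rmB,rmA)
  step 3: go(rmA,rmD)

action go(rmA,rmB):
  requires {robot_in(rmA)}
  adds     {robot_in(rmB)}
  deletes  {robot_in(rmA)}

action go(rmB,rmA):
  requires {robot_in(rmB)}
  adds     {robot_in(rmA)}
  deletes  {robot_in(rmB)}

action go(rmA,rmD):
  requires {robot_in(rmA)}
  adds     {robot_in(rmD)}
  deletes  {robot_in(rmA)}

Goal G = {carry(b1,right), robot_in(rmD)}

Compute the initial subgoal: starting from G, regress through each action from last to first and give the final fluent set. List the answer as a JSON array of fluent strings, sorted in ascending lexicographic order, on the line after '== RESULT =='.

Work backward from the goal:
  through step 3 (go(rmA,rmD)): drop {robot_in(rmD)}, keep {carry(b1,right)}, require {robot_in(rmA)}
    → {carry(b1,right), robot_in(rmA)}
  through step 2 (go(rmB,rmA)): drop {robot_in(rmA)}, keep {carry(b1,right)}, require {robot_in(rmB)}
    → {carry(b1,right), robot_in(rmB)}
  through step 1 (go(rmA,rmB)): drop {robot_in(rmB)}, keep {carry(b1,right)}, require {robot_in(rmA)}
    → {carry(b1,right), robot_in(rmA)}

== RESULT ==
["carry(b1,right)", "robot_in(rmA)"]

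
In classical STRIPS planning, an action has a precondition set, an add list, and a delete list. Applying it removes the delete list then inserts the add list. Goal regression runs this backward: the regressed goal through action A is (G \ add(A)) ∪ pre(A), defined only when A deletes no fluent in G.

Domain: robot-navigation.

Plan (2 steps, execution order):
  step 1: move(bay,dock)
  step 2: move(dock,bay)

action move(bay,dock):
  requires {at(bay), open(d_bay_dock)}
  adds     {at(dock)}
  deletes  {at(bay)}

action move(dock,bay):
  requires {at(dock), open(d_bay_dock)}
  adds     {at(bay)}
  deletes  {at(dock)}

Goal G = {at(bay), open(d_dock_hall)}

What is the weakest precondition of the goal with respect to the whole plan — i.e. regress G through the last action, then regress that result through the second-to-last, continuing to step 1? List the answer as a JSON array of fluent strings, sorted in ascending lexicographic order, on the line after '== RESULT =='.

Work backward from the goal:
  through step 2 (move(dock,bay)): drop {at(bay)}, keep {open(d_dock_hall)}, require {at(dock), open(d_bay_dock)}
    → {at(dock), open(d_bay_dock), open(d_dock_hall)}
  through step 1 (move(bay,dock)): drop {at(dock)}, keep {open(d_bay_dock), open(d_dock_hall)}, require {at(bay), open(d_bay_dock)}
    → {at(bay), open(d_bay_dock), open(d_dock_hall)}

== RESULT ==
["at(bay)", "open(d_bay_dock)", "open(d_dock_hall)"]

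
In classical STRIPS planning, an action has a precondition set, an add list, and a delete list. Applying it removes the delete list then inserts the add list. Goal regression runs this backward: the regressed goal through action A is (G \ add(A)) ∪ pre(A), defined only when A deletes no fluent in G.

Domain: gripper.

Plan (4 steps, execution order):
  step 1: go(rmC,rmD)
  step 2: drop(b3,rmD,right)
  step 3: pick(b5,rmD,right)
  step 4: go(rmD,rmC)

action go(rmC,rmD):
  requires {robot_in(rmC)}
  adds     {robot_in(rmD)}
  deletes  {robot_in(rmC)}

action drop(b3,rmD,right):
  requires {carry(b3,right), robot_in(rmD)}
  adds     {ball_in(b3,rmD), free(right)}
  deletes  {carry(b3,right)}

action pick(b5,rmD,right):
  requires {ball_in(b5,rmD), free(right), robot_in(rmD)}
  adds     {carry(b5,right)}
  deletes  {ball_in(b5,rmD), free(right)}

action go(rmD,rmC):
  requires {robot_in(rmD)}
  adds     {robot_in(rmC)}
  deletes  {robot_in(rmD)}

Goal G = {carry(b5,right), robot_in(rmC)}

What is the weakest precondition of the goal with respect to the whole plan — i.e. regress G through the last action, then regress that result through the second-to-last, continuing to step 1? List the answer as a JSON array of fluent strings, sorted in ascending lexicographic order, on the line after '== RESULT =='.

Work backward from the goal:
  through step 4 (go(rmD,rmC)): drop {robot_in(rmC)}, keep {carry(b5,right)}, require {robot_in(rmD)}
    → {carry(b5,right), robot_in(rmD)}
  through step 3 (pick(b5,rmD,right)): drop {carry(b5,right)}, keep {robot_in(rmD)}, require {ball_in(b5,rmD), free(right), robot_in(rmD)}
    → {ball_in(b5,rmD), free(right), robot_in(rmD)}
  through step 2 (drop(b3,rmD,right)): drop {free(right)}, keep {ball_in(b5,rmD), robot_in(rmD)}, require {carry(b3,right), robot_in(rmD)}
    → {ball_in(b5,rmD), carry(b3,right), robot_in(rmD)}
  through step 1 (go(rmC,rmD)): drop {robot_in(rmD)}, keep {ball_in(b5,rmD), carry(b3,right)}, require {robot_in(rmC)}
    → {ball_in(b5,rmD), carry(b3,right), robot_in(rmC)}

== RESULT ==
["ball_in(b5,rmD)", "carry(b3,right)", "robot_in(rmC)"]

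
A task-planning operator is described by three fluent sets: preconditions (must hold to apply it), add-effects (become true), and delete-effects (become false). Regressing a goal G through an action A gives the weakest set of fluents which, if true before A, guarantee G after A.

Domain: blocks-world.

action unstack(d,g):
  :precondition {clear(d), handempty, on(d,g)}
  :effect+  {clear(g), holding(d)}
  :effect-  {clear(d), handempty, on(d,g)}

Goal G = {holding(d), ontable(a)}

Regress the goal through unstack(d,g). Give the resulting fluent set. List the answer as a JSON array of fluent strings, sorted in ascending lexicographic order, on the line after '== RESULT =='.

Compute (G \ add) ∪ pre:
  G ∩ del = {}  (empty — regression defined)
  G \ add = {holding(d), ontable(a)} \ {clear(g), holding(d)} = {ontable(a)}
  ∪ pre   = {ontable(a)} ∪ {clear(d), handempty, on(d,g)}
          = {clear(d), handempty, on(d,g), ontable(a)}

== RESULT ==
["clear(d)", "handempty", "on(d,g)", "ontable(a)"]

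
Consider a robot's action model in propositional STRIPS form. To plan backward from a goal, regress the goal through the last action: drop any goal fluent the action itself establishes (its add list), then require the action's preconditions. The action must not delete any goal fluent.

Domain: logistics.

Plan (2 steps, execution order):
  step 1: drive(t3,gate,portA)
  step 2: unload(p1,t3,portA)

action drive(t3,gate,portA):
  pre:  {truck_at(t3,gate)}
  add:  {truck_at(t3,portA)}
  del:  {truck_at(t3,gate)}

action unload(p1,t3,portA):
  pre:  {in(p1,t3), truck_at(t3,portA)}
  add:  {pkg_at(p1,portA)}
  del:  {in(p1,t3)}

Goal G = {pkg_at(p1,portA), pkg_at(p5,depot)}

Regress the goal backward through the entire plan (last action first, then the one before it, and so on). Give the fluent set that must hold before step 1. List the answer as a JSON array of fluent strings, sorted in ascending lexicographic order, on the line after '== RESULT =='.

Regress step by step:
  through step 2 (unload(p1,t3,portA)): drop {pkg_at(p1,portA)}, keep {pkg_at(p5,depot)}, require {in(p1,t3), truck_at(t3,portA)}
    → {in(p1,t3), pkg_at(p5,depot), truck_at(t3,portA)}
  through step 1 (drive(t3,gate,portA)): drop {truck_at(t3,portA)}, keep {in(p1,t3), pkg_at(p5,depot)}, require {truck_at(t3,gate)}
    → {in(p1,t3), pkg_at(p5,depot), truck_at(t3,gate)}

== RESULT ==
["in(p1,t3)", "pkg_at(p5,depot)", "truck_at(t3,gate)"]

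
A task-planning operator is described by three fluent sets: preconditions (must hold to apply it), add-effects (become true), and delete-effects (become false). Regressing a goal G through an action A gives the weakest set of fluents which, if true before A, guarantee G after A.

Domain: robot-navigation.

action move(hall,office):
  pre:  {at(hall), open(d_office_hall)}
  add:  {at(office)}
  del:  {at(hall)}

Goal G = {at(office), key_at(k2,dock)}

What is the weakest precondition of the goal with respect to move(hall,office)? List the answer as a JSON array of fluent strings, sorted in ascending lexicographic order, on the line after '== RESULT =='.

Compute (G \ add) ∪ pre:
  G ∩ del = {}  (empty — regression defined)
  G \ add = {at(office), key_at(k2,dock)} \ {at(office)} = {key_at(k2,dock)}
  ∪ pre   = {key_at(k2,dock)} ∪ {at(hall), open(d_office_hall)}
          = {at(hall), key_at(k2,dock), open(d_office_hall)}

== RESULT ==
["at(hall)", "key_at(k2,dock)", "open(d_office_hall)"]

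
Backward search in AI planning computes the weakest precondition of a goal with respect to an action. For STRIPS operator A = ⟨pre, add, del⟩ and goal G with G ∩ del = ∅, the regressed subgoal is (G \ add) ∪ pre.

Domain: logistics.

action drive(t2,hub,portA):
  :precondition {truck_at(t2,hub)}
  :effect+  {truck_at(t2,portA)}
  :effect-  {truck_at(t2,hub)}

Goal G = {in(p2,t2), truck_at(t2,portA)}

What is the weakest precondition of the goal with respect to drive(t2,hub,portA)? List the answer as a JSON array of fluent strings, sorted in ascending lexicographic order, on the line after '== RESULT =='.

Compute (G \ add) ∪ pre:
  G ∩ del = {}  (empty — regression defined)
  G \ add = {in(p2,t2), truck_at(t2,portA)} \ {truck_at(t2,portA)} = {in(p2,t2)}
  ∪ pre   = {in(p2,t2)} ∪ {truck_at(t2,hub)}
          = {in(p2,t2), truck_at(t2,hub)}

== RESULT ==
["in(p2,t2)", "truck_at(t2,hub)"]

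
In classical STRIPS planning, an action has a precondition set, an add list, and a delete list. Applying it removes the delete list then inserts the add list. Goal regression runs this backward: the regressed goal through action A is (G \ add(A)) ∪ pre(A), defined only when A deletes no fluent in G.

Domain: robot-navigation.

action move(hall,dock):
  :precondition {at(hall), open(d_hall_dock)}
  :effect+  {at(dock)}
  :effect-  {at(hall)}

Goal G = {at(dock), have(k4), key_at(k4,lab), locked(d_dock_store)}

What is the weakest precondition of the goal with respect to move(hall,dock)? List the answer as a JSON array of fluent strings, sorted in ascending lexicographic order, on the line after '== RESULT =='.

Compute (G \ add) ∪ pre:
  G ∩ del = {}  (empty — regression defined)
  G \ add = {at(dock), have(k4), key_at(k4,lab), locked(d_dock_store)} \ {at(dock)} = {have(k4), key_at(k4,lab), locked(d_dock_store)}
  ∪ pre   = {have(k4), key_at(k4,lab), locked(d_dock_store)} ∪ {at(hall), open(d_hall_dock)}
          = {at(hall), have(k4), key_at(k4,lab), locked(d_dock_store), open(d_hall_dock)}

== RESULT ==
["at(hall)", "have(k4)", "key_at(k4,lab)", "locked(d_dock_store)", "open(d_hall_dock)"]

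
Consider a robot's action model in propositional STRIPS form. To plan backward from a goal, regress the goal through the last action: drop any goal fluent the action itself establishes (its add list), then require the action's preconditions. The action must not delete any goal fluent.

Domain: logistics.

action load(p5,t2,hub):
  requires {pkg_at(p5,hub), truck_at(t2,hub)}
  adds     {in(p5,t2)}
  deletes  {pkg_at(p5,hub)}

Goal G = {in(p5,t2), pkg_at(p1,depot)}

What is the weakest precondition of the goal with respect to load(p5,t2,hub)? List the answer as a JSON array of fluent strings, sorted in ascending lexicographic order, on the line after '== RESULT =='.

Compute (G \ add) ∪ pre:
  G ∩ del = {}  (empty — regression defined)
  G \ add = {in(p5,t2), pkg_at(p1,depot)} \ {in(p5,t2)} = {pkg_at(p1,depot)}
  ∪ pre   = {pkg_at(p1,depot)} ∪ {pkg_at(p5,hub), truck_at(t2,hub)}
          = {pkg_at(p1,depot), pkg_at(p5,hub), truck_at(t2,hub)}

== RESULT ==
["pkg_at(p1,depot)", "pkg_at(p5,hub)", "truck_at(t2,hub)"]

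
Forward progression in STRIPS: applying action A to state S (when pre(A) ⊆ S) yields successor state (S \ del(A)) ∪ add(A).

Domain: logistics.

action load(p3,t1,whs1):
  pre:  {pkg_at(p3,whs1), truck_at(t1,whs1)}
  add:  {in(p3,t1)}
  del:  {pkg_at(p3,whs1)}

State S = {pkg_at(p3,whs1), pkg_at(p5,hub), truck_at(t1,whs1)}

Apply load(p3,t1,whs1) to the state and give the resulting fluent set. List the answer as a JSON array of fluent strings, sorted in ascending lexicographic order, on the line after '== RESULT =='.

Compute (S \ del) ∪ add:
  pre ⊆ S: {pkg_at(p3,whs1), truck_at(t1,whs1)} ⊆ S  — applicable
  S \ del = {pkg_at(p5,hub), truck_at(t1,whs1)}
  ∪ add   = {in(p3,t1), pkg_at(p5,hub), truck_at(t1,whs1)}

== RESULT ==
["in(p3,t1)", "pkg_at(p5,hub)", "truck_at(t1,whs1)"]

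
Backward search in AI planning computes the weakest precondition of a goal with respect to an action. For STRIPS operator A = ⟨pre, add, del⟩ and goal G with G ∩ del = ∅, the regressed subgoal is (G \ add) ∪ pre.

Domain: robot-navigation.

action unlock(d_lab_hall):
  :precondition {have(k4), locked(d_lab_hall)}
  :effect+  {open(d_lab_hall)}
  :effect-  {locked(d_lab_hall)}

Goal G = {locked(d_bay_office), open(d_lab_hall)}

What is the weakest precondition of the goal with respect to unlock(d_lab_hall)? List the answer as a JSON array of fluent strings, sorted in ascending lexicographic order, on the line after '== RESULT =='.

Regress:
  G ∩ del = {}  (empty — regression defined)
  G \ add = {locked(d_bay_office), open(d_lab_hall)} \ {open(d_lab_hall)} = {locked(d_bay_office)}
  ∪ pre   = {locked(d_bay_office)} ∪ {have(k4), locked(d_lab_hall)}
          = {have(k4), locked(d_bay_office), locked(d_lab_hall)}

== RESULT ==
["have(k4)", "locked(d_bay_office)", "locked(d_lab_hall)"]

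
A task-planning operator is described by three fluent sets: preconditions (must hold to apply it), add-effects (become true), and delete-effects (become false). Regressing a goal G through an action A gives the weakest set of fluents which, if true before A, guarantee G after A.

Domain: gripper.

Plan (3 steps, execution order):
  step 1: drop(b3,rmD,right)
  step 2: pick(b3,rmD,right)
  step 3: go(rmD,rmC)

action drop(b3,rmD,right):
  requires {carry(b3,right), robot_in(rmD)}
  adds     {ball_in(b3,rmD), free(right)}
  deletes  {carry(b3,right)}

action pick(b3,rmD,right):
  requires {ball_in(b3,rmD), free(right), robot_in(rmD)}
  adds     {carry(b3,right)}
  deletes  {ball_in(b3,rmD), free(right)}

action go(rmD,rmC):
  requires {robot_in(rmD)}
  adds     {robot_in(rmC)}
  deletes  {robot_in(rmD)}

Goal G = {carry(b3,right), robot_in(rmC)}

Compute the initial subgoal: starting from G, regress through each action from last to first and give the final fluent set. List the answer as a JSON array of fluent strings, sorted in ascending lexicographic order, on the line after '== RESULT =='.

Regress step by step:
  through step 3 (go(rmD,rmC)): drop {robot_in(rmC)}, keep {carry(b3,right)}, require {robot_in(rmD)}
    → {carry(b3,right), robot_in(rmD)}
  through step 2 (pick(b3,rmD,right)): drop {carry(b3,right)}, keep {robot_in(rmD)}, require {ball_in(b3,rmD), free(right), robot_in(rmD)}
    → {ball_in(b3,rmD), free(right), robot_in(rmD)}
  through step 1 (drop(b3,rmD,right)): drop {ball_in(b3,rmD), free(right)}, keep {robot_in(rmD)}, require {carry(b3,right), robot_in(rmD)}
    → {carry(b3,right), robot_in(rmD)}

== RESULT ==
["carry(b3,right)", "robot_in(rmD)"]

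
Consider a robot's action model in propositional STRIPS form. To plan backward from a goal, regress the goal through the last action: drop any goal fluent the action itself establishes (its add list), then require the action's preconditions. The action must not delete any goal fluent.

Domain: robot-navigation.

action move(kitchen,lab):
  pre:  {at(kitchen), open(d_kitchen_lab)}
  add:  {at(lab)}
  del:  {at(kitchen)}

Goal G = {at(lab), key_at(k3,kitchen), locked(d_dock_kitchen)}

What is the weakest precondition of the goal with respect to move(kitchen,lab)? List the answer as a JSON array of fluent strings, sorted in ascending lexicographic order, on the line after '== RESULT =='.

Regress:
  G ∩ del = {}  (empty — regression defined)
  G \ add = {at(lab), key_at(k3,kitchen), locked(d_dock_kitchen)} \ {at(lab)} = {key_at(k3,kitchen), locked(d_dock_kitchen)}
  ∪ pre   = {key_at(k3,kitchen), locked(d_dock_kitchen)} ∪ {at(kitchen), open(d_kitchen_lab)}
          = {at(kitchen), key_at(k3,kitchen), locked(d_dock_kitchen), open(d_kitchen_lab)}

== RESULT ==
["at(kitchen)", "key_at(k3,kitchen)", "locked(d_dock_kitchen)", "open(d_kitchen_lab)"]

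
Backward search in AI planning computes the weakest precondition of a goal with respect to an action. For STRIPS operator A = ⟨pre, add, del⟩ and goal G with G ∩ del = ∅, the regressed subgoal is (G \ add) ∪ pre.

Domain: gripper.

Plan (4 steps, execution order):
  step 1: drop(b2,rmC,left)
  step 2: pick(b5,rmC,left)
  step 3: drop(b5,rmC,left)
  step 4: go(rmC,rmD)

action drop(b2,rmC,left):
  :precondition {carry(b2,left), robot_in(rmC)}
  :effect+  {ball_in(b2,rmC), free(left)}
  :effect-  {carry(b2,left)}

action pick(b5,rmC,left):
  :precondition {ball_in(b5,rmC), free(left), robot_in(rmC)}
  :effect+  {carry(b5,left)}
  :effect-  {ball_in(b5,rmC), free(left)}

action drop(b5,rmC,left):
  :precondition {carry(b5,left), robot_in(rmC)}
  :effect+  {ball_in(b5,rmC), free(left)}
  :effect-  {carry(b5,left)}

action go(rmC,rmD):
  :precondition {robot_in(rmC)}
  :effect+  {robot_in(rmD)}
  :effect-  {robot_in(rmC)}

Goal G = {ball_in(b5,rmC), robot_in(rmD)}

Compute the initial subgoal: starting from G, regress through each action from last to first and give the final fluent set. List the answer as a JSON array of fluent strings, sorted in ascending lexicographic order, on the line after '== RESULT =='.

Regress step by step:
  through step 4 (go(rmC,rmD)): drop {robot_in(rmD)}, keep {ball_in(b5,rmC)}, require {robot_in(rmC)}
    → {ball_in(b5,rmC), robot_in(rmC)}
  through step 3 (drop(b5,rmC,left)): drop {ball_in(b5,rmC)}, keep {robot_in(rmC)}, require {carry(b5,left), robot_in(rmC)}
    → {carry(b5,left), robot_in(rmC)}
  through step 2 (pick(b5,rmC,left)): drop {carry(b5,left)}, keep {robot_in(rmC)}, require {ball_in(b5,rmC), free(left), robot_in(rmC)}
    → {ball_in(b5,rmC), free(left), robot_in(rmC)}
  through step 1 (drop(b2,rmC,left)): drop {free(left)}, keep {ball_in(b5,rmC), robot_in(rmC)}, require {carry(b2,left), robot_in(rmC)}
    → {ball_in(b5,rmC), carry(b2,left), robot_in(rmC)}

== RESULT ==
["ball_in(b5,rmC)", "carry(b2,left)", "robot_in(rmC)"]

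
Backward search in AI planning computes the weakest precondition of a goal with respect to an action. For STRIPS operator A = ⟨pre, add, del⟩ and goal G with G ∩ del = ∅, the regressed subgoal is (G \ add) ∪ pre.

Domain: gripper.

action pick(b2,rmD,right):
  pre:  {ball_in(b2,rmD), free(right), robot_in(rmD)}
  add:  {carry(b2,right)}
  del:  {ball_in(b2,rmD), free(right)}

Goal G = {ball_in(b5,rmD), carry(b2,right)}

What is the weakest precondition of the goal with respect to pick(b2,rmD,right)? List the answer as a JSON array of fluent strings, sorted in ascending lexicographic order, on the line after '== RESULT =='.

Compute (G \ add) ∪ pre:
  G ∩ del = {}  (empty — regression defined)
  G \ add = {ball_in(b5,rmD), carry(b2,right)} \ {carry(b2,right)} = {ball_in(b5,rmD)}
  ∪ pre   = {ball_in(b5,rmD)} ∪ {ball_in(b2,rmD), free(right), robot_in(rmD)}
          = {ball_in(b2,rmD), ball_in(b5,rmD), free(right), robot_in(rmD)}

== RESULT ==
["ball_in(b2,rmD)", "ball_in(b5,rmD)", "free(right)", "robot_in(rmD)"]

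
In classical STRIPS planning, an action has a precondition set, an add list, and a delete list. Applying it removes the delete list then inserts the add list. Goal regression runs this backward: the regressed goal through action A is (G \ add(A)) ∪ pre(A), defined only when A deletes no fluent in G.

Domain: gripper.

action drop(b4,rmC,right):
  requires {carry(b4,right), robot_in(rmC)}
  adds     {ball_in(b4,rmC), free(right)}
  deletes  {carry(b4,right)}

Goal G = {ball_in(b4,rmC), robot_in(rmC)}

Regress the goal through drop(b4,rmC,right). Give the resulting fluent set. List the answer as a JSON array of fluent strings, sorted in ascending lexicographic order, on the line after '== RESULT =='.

Compute (G \ add) ∪ pre:
  G ∩ del = {}  (empty — regression defined)
  G \ add = {ball_in(b4,rmC), robot_in(rmC)} \ {ball_in(b4,rmC), free(right)} = {robot_in(rmC)}
  ∪ pre   = {robot_in(rmC)} ∪ {carry(b4,right), robot_in(rmC)}
          = {carry(b4,right), robot_in(rmC)}

== RESULT ==
["carry(b4,right)", "robot_in(rmC)"]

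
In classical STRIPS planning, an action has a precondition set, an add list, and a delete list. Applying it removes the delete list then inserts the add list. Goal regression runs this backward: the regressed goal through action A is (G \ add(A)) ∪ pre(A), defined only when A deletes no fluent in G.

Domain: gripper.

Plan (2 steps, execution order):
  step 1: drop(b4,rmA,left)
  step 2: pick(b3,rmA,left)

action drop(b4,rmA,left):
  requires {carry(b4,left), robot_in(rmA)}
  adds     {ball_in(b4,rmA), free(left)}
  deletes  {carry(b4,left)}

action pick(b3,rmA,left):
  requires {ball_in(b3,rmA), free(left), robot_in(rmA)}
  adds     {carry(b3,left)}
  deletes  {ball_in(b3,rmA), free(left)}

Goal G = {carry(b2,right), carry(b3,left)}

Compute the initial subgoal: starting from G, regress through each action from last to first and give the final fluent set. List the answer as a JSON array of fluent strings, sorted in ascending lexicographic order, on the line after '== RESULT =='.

Regress step by step:
  through step 2 (pick(b3,rmA,left)): drop {carry(b3,left)}, keep {carry(b2,right)}, require {ball_in(b3,rmA), free(left), robot_in(rmA)}
    → {ball_in(b3,rmA), carry(b2,right), free(left), robot_in(rmA)}
  through step 1 (drop(b4,rmA,left)): drop {free(left)}, keep {ball_in(b3,rmA), carry(b2,right), robot_in(rmA)}, require {carry(b4,left), robot_in(rmA)}
    → {ball_in(b3,rmA), carry(b2,right), carry(b4,left), robot_in(rmA)}

== RESULT ==
["ball_in(b3,rmA)", "carry(b2,right)", "carry(b4,left)", "robot_in(rmA)"]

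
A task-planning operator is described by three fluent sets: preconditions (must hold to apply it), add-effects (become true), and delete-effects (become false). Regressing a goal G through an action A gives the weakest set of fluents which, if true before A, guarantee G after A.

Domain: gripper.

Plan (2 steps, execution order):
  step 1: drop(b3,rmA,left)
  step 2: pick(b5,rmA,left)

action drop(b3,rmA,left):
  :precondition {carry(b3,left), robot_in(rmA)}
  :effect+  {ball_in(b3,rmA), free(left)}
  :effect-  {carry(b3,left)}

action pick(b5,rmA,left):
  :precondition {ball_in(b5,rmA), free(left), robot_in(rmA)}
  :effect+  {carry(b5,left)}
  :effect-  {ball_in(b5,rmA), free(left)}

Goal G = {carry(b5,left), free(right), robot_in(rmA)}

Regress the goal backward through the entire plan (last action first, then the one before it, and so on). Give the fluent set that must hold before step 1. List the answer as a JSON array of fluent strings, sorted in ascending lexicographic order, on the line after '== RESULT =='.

Work backward from the goal:
  through step 2 (pick(b5,rmA,left)): drop {carry(b5,left)}, keep {free(right), robot_in(rmA)}, require {ball_in(b5,rmA), free(left), robot_in(rmA)}
    → {ball_in(b5,rmA), free(left), free(right), robot_in(rmA)}
  through step 1 (drop(b3,rmA,left)): drop {free(left)}, keep {ball_in(b5,rmA), free(right), robot_in(rmA)}, require {carry(b3,left), robot_in(rmA)}
    → {ball_in(b5,rmA), carry(b3,left), free(right), robot_in(rmA)}

== RESULT ==
["ball_in(b5,rmA)", "carry(b3,left)", "free(right)", "robot_in(rmA)"]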